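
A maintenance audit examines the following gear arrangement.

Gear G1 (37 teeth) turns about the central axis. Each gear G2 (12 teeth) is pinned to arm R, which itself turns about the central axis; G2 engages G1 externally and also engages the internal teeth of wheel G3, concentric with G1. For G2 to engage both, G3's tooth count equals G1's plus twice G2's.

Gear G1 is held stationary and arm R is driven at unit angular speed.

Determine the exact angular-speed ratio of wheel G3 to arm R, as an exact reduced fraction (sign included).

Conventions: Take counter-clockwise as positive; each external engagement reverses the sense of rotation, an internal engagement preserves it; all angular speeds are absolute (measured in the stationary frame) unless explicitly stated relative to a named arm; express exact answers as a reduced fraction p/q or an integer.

98/61

class = planetary set [G3 = 37+2·12 = 61; Willis about the carrier]
ring teeth: 37 + 2·12 = 61
37(ω_sun−ω_arm) = −61(ω_ring−ω_arm),  ω_sun = 0, ω_arm = 1
ω_ring = 1 − (37/61)(0−1) = 98/61
ω_out/ω_in = 98/61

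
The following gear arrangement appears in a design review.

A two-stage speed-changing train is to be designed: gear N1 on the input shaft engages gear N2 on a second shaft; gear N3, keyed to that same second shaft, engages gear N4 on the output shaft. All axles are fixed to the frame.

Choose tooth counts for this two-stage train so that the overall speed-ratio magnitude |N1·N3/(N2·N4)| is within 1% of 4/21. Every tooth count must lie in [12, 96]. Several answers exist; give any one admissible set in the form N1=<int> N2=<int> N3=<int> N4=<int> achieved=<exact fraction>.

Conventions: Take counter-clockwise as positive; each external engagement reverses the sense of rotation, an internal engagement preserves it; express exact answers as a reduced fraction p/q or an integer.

N1=12 N2=14 N3=12 N4=54 achieved=4/21

2-stage fixed-axis compound train for ratio 4/21
target = 4/21 in lowest terms: an exact hit needs N1·N3 = k·4 and N2·N4 = k·21 for one integer k, every count in [12, 96]; additionally prefer no 1:1 stage (N1 ≠ N2, N3 ≠ N4)
k = 1…35: no 1:1-free in-range split of k·4 and k·21 into factor pairs; take k = 36
k = 36: N1·N3 = 144 = 12·12, N2·N4 = 756 = 14·54
achieved = 12·12/(14·54) = 4/21; |achieved − target| = 0 ≤ 1/525 ✓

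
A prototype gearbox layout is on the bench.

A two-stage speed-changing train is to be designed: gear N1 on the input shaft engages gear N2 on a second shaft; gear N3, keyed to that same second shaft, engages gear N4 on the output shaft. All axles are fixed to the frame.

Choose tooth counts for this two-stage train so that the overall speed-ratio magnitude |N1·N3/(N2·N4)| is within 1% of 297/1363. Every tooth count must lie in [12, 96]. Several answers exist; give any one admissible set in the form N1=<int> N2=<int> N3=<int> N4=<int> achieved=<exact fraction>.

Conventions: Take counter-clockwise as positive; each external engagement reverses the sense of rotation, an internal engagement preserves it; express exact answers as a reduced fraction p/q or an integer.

design class (target 297/1363): fixed-axis compound train
target = 297/1363 in lowest terms: an exact hit needs N1·N3 = k·297 and N2·N4 = k·1363 for one integer k, every count in [12, 96]; additionally prefer no 1:1 stage (N1 ≠ N2, N3 ≠ N4)
k = 1: no 1:1-free in-range split of k·297 and k·1363 into factor pairs; take k = 2
k = 2: N1·N3 = 594 = 18·33, N2·N4 = 2726 = 29·94
achieved = 18·33/(29·94) = 297/1363; |achieved − target| = 0 ≤ 297/136300 ✓

N1=18 N2=29 N3=33 N4=94 achieved=297/1363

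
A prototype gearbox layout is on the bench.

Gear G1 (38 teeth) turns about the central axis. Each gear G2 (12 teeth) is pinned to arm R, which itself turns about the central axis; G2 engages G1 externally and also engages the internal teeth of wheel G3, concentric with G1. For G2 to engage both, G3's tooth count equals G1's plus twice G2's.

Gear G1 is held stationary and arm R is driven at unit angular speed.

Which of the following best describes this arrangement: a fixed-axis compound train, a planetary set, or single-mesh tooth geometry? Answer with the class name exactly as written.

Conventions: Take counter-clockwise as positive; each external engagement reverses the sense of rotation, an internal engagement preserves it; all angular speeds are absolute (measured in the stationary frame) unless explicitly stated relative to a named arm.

topology: planetary set — G1 38T / G2 12T / G3 62T, arm = carrier (Willis)
classification: planetary set

planetary set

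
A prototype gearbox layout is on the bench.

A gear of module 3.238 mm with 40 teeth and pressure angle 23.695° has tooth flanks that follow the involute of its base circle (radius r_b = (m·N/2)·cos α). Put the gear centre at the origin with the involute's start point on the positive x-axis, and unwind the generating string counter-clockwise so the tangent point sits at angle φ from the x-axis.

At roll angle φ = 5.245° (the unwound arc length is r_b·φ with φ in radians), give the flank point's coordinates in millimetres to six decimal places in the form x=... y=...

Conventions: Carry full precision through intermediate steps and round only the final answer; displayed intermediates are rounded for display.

recognized (one wheel, involute flank): single-mesh tooth geometry, m = 3.238, N = 40
pitch radius r_p = m·N/2 = 3.238·40/2 = 64.760000
base radius r_b = r_p·cos α = 64.760000·cos 23.695° = 59.300581
roll angle φ = 5.245° = 0.09154252 rad
x = r_b·(cos φ + φ·sin φ) = 59.548531
y = r_b·(sin φ − φ·cos φ) = 0.015151

x=59.548531 y=0.015151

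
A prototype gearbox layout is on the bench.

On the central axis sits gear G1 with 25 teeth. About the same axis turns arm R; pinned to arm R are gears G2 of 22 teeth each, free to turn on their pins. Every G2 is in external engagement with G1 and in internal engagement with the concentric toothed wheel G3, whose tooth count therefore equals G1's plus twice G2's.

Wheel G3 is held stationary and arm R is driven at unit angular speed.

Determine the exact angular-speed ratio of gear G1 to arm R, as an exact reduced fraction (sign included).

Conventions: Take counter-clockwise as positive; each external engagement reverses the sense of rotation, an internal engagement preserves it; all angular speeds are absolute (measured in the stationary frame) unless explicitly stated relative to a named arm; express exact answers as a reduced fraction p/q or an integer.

topology: planetary set — G1 25T / G2 22T / G3 69T, arm = carrier (Willis)
ring teeth: 25 + 2·22 = 69
25(ω_sun−ω_arm) = −69(ω_ring−ω_arm),  ω_ring = 0, ω_arm = 1
ω_sun = 1 − (69/25)(0−1) = 94/25
ω_out/ω_in = 94/25

94/25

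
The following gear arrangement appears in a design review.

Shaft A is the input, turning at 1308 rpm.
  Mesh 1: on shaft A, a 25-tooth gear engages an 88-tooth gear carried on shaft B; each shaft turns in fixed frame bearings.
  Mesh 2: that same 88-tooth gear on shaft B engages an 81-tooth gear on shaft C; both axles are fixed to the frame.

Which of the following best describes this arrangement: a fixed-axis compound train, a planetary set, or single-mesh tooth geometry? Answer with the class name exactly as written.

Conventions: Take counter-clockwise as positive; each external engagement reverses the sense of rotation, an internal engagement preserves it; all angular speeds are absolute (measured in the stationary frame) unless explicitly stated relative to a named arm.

fixed-axis compound train

topology: fixed-axis compound train — 2 meshes, A→C
classification: fixed-axis compound train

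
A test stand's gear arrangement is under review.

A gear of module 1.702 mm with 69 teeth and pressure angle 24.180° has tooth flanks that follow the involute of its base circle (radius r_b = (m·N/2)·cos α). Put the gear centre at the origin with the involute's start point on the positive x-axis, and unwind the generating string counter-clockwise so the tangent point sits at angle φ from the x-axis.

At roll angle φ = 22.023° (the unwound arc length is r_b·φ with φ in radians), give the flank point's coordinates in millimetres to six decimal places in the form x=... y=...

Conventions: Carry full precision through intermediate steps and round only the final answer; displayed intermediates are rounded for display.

x=57.379312 y=0.999100

single-mesh involute tooth geometry (69T wheel at module 1.702)
pitch radius r_p = m·N/2 = 1.702·69/2 = 58.719000
base radius r_b = r_p·cos α = 58.719000·cos 24.180° = 53.567180
roll angle φ = 22.023° = 0.38437386 rad
x = r_b·(cos φ + φ·sin φ) = 57.379312
y = r_b·(sin φ − φ·cos φ) = 0.999100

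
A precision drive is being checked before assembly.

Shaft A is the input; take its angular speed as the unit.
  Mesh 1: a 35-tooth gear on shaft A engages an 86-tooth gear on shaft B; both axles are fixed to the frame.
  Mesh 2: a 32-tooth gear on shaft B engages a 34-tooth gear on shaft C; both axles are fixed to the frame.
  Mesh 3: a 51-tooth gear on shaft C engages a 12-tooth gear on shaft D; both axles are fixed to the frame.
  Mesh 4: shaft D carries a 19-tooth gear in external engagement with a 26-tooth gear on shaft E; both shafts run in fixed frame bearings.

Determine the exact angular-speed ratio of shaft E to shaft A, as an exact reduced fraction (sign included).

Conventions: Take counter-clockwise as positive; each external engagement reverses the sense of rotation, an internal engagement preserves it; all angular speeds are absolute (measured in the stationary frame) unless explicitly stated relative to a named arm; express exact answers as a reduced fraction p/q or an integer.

665/559

class = fixed-axis compound train [4 meshes; 4 ratios multiply, 4 sense flips]
mesh 1 [35T→86T]: running ratio 35/86, sense −
mesh 2 [32T→34T]: running ratio 280/731, sense +
mesh 3 [51T→12T]: running ratio 70/43, sense −
mesh 4 [19T→26T]: running ratio 665/559, sense +
ω_out/ω_in = 665/559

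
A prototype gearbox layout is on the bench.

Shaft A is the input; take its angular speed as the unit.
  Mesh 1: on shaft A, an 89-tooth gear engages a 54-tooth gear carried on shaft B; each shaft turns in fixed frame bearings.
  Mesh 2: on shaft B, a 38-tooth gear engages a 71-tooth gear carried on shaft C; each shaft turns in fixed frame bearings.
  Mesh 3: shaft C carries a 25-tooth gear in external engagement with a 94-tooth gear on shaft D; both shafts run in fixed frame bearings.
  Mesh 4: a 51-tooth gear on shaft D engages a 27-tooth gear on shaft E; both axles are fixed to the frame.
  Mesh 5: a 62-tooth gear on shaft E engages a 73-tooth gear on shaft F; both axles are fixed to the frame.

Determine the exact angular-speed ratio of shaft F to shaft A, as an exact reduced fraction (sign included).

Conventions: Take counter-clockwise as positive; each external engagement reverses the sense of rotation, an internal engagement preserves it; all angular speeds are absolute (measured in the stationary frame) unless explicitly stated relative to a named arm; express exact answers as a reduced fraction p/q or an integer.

-22278925/59195043

class = fixed-axis compound train [5 meshes; 5 ratios multiply, 5 sense flips]
mesh 1 [89T→54T]: running ratio 89/54, sense −
mesh 2 [38T→71T]: running ratio 1691/1917, sense +
mesh 3 [25T→94T]: running ratio 42275/180198, sense −
mesh 4 [51T→27T]: running ratio 718675/1621782, sense +
mesh 5 [62T→73T]: running ratio 22278925/59195043, sense −
ω_out/ω_in = -22278925/59195043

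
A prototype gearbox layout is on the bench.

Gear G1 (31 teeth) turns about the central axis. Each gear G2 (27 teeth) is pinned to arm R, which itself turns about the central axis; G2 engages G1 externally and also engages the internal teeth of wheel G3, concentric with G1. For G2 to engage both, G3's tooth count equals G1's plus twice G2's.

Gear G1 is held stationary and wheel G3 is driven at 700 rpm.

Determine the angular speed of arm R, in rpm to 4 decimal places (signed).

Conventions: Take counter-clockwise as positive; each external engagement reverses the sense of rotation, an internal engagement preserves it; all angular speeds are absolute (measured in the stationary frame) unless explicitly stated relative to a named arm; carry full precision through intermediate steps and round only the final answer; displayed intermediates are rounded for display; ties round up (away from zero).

+512.9310 rpm

planetary set (31T centre, 27T on arm, 85T internal) — Willis relation
normalise by the input: solve with ω_ring = 1, then scale by 700 rpm
ring teeth: 31 + 2·27 = 85
31(ω_sun−ω_arm) = −85(ω_ring−ω_arm),  ω_sun = 0, ω_ring = 1
31(0−ω_arm) = −85(1−ω_arm)  ⇒  116·ω_arm = 85  ⇒  ω_arm = 85/116
scale: ω_arm = 85/116 × 700 rpm = +512.9310 rpm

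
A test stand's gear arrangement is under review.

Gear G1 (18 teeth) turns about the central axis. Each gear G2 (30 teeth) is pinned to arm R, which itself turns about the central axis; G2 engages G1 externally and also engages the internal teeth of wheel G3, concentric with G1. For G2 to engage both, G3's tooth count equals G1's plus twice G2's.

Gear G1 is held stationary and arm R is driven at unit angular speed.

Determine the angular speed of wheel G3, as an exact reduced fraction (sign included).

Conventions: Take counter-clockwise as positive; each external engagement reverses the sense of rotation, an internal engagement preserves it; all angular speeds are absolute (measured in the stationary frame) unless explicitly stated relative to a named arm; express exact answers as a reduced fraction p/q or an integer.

class = planetary set [G3 = 18+2·30 = 78; Willis about the carrier]
ring teeth: 18 + 2·30 = 78
18(ω_sun−ω_arm) = −78(ω_ring−ω_arm),  ω_sun = 0, ω_arm = 1
ω_ring = 1 − (18/78)(0−1) = 16/13
exact speed ratio = 16/13

16/13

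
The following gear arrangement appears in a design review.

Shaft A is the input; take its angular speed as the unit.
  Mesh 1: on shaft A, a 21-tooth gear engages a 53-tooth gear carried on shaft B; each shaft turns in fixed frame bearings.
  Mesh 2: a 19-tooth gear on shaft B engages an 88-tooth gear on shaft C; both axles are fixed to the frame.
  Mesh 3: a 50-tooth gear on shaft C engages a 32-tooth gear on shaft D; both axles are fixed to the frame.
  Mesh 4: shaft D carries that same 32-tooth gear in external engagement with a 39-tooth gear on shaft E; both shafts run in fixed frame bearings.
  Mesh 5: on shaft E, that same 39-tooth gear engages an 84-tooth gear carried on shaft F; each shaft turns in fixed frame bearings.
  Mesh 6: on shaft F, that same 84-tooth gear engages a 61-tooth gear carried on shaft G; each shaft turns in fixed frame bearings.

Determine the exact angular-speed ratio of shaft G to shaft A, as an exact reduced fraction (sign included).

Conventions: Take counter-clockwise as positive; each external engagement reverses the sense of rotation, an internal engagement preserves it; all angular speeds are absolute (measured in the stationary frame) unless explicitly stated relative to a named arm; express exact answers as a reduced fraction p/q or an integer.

9975/142252

class = fixed-axis compound train [6 meshes; 6 ratios multiply, 6 sense flips]
mesh 1 [21T→53T]: running ratio 21/53, sense −
mesh 2 [19T→88T]: running ratio 399/4664, sense +
mesh 3 [50T→32T]: running ratio 9975/74624, sense −
mesh 4 [32T→39T]: running ratio 3325/30316, sense +
mesh 5 [39T→84T]: running ratio 475/9328, sense −
mesh 6 [84T→61T]: running ratio 9975/142252, sense +
ω_out/ω_in = 9975/142252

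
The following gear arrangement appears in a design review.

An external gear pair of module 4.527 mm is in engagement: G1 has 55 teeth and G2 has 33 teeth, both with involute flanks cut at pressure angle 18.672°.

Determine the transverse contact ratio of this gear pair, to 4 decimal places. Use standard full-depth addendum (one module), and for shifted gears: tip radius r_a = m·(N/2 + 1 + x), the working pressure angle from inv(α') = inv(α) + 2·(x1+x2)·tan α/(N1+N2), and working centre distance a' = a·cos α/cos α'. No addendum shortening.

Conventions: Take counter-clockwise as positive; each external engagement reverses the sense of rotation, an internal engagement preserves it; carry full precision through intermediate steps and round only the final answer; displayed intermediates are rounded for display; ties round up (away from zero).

recognized (one external pair, fixed centres): single-mesh tooth geometry, m = 4.527, N1 = 55, N2 = 33
base radii: r_b1 = 117.940067, r_b2 = 70.764040
tip radii: r_a1 = 129.019500, r_a2 = 79.222500
no profile shift: α' = α, a' = a
action lengths: √(r_a1²−r_b1²) = 52.308431, √(r_a2²−r_b2²) = 35.618185
base pitch p_b = π·m·cos α = 13.473442
CR = (52.308431 + 35.618185 − 199.188000·sin 18.67200°)/13.473442 = 1.792902
contact ratio ≈ 1.7929

1.7929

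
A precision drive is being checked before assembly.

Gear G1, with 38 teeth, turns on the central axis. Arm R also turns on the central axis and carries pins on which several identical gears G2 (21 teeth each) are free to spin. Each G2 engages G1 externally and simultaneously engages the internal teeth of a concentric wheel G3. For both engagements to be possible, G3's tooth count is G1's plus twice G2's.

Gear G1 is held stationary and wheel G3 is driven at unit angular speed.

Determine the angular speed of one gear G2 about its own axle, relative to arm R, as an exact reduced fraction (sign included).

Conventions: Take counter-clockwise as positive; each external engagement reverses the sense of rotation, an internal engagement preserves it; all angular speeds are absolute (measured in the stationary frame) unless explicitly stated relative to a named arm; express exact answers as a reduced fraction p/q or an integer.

1520/1239

topology: planetary set — G1 38T / G2 21T / G3 80T, arm = carrier (Willis)
ring teeth: 38 + 2·21 = 80
38(ω_sun−ω_arm) = −80(ω_ring−ω_arm),  ω_sun = 0, ω_ring = 1
38(0−ω_arm) = −80(1−ω_arm)  ⇒  118·ω_arm = 80  ⇒  ω_arm = 40/59
sun–planet mesh: 38·(0−40/59) = −21·(ω_p−ω_arm)  ⇒  ω_p−ω_arm = 1520/1239
exact speed ratio = 1520/1239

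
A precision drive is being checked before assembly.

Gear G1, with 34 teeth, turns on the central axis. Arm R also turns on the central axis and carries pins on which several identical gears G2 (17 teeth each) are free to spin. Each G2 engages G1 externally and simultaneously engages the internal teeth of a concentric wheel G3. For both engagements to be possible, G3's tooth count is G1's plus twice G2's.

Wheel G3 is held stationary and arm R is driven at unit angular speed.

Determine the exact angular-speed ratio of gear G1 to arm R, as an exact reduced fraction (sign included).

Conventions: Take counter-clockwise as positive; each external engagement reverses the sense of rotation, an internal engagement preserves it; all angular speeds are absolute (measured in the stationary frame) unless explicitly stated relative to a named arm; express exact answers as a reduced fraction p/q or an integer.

recognized (axles ride arm R): planetary set, 34/17/68 teeth
ring teeth: 34 + 2·17 = 68
34(ω_sun−ω_arm) = −68(ω_ring−ω_arm),  ω_ring = 0, ω_arm = 1
ω_sun = 1 − (68/34)(0−1) = 3
ω_out/ω_in = 3

3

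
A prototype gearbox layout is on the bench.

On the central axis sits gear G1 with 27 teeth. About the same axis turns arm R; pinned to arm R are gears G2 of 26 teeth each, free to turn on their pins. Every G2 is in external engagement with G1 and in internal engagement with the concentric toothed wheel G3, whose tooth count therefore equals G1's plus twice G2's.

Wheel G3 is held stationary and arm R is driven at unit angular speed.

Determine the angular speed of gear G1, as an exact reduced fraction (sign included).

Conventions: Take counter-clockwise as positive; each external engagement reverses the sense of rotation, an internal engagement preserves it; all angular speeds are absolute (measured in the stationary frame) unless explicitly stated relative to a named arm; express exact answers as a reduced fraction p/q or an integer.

planetary set (27T centre, 26T on arm, 79T internal) — Willis relation
ring teeth: 27 + 2·26 = 79
27(ω_sun−ω_arm) = −79(ω_ring−ω_arm),  ω_ring = 0, ω_arm = 1
ω_sun = 1 − (79/27)(0−1) = 106/27
exact speed ratio = 106/27

106/27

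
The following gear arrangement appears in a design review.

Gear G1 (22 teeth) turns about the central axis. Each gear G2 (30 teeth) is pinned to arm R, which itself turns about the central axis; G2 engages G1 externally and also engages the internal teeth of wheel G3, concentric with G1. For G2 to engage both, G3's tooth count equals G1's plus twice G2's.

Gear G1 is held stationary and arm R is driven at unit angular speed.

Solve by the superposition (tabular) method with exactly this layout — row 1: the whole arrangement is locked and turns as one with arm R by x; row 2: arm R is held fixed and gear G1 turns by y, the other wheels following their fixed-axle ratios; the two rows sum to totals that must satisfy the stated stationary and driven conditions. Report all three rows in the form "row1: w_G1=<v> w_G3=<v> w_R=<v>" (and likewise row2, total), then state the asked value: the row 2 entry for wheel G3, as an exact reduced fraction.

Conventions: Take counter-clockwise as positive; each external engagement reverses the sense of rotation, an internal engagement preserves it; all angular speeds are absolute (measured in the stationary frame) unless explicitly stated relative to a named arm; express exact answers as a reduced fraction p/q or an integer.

recognized (axles ride arm R): planetary set, 22/30/82 teeth
row 1 — lock + rotate with arm: ω_sun = ω_ring = ω_arm = x
row 2: sun turns y, ring = −(22/82)·y, arm 0
boundary: total ω_sun = x + y = 0 and total ω_arm = x = 1  ⇒  y = -1, x = 1
row 2 ring = −(22/82)·(-1) = 11/41
totals (row 1 + row 2): sun 1 + (-1) = 0, ring 1 + 11/41 = 52/41, arm 1 + 0 = 1
asked cell (row2, ring) = 11/41

row1: w_G1=1 w_G3=1 w_R=1
row2: w_G1=-1 w_G3=11/41 w_R=0
total: w_G1=0 w_G3=52/41 w_R=1
asked value: 11/41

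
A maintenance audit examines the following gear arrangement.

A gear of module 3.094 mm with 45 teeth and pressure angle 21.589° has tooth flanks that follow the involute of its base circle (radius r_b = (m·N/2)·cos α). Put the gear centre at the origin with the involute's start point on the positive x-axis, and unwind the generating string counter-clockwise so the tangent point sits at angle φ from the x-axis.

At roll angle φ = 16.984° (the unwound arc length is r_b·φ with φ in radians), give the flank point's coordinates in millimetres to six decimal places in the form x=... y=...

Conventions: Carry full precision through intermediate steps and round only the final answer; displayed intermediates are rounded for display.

single-mesh involute tooth geometry (45T wheel at module 3.094)
pitch radius r_p = m·N/2 = 3.094·45/2 = 69.615000
base radius r_b = r_p·cos α = 69.615000·cos 21.589° = 64.731309
roll angle φ = 16.984° = 0.29642672 rad
x = r_b·(cos φ + φ·sin φ) = 67.513071
y = r_b·(sin φ − φ·cos φ) = 0.557089

x=67.513071 y=0.557089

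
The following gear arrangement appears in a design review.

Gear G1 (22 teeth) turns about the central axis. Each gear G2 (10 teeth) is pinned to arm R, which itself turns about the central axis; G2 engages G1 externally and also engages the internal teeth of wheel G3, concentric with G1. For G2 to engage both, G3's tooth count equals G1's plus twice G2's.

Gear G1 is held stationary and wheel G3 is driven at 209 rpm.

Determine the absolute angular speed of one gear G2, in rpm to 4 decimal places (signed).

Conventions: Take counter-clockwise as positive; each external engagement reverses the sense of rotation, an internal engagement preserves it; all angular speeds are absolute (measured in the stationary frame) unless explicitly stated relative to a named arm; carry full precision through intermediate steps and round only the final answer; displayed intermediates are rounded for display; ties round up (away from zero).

+438.9000 rpm

recognized (axles ride arm R): planetary set, 22/10/42 teeth
normalise by the input: solve with ω_ring = 1, then scale by 209 rpm
ring teeth: 22 + 2·10 = 42
22(ω_sun−ω_arm) = −42(ω_ring−ω_arm),  ω_sun = 0, ω_ring = 1
22(0−ω_arm) = −42(1−ω_arm)  ⇒  64·ω_arm = 42  ⇒  ω_arm = 21/32
sun–planet mesh: 22·(0−21/32) = −10·(ω_p−ω_arm)  ⇒  ω_p−ω_arm = 231/160
ω_p = 21/32 + 231/160 = 21/10
scale: ω_p = 21/10 × 209 rpm = +438.9000 rpm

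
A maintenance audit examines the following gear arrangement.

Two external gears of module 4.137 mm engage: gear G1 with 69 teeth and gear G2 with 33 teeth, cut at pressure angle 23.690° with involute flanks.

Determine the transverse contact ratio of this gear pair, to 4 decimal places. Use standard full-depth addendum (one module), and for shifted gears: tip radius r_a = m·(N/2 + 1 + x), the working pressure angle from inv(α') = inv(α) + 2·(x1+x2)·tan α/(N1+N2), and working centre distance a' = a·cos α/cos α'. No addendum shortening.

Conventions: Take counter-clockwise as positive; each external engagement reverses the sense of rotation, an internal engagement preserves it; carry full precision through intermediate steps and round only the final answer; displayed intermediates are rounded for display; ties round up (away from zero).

1.5742

class = single-mesh tooth geometry [involute pair 69T × 33T, m = 4.137]
base radii: r_b1 = 130.699328, r_b2 = 62.508374
tip radii: r_a1 = 146.863500, r_a2 = 72.397500
no profile shift: α' = α, a' = a
action lengths: √(r_a1²−r_b1²) = 66.981888, √(r_a2²−r_b2²) = 36.525350
base pitch p_b = π·m·cos α = 11.901567
CR = (66.981888 + 36.525350 − 210.987000·sin 23.69000°)/11.901567 = 1.574179
contact ratio ≈ 1.5742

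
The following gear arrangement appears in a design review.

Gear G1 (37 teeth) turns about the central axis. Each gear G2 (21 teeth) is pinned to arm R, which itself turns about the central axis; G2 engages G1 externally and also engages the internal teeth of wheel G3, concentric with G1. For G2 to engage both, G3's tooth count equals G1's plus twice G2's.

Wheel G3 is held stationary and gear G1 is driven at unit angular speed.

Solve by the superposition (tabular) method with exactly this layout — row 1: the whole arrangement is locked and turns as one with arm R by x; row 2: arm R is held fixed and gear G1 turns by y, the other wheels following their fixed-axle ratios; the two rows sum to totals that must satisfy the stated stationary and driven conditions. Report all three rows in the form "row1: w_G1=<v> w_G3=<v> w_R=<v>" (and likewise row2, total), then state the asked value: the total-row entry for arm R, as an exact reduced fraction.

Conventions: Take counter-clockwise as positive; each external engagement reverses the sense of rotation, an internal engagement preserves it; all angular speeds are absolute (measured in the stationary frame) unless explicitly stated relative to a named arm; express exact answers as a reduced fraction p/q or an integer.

row1: w_G1=37/116 w_G3=37/116 w_R=37/116
row2: w_G1=79/116 w_G3=-37/116 w_R=0
total: w_G1=1 w_G3=0 w_R=37/116
asked value: 37/116

recognized (axles ride arm R): planetary set, 37/21/79 teeth
row 1 — lock + rotate with arm: ω_sun = ω_ring = ω_arm = x
row 2: sun turns y, ring = −(37/79)·y, arm 0
boundary: total ω_ring = x − (37/79)·y = 0 and total ω_sun = x + y = 1  ⇒  y = 79/116, x = 37/116
row 2 ring = −(37/79)·79/116 = -37/116
totals (row 1 + row 2): sun 37/116 + 79/116 = 1, ring 37/116 + (-37/116) = 0, arm 37/116 + 0 = 37/116
asked cell (total, arm) = 37/116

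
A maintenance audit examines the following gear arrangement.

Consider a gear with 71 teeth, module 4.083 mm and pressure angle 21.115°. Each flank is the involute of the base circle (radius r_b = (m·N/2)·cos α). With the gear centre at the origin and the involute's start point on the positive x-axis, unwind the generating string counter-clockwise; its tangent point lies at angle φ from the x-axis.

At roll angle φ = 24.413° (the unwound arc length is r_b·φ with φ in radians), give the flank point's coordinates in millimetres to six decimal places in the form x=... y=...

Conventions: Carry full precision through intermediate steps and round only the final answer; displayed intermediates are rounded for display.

x=146.937319 y=3.423678

class = single-mesh tooth geometry [base-circle involute, m = 4.083, 71T]
pitch radius r_p = m·N/2 = 4.083·71/2 = 144.946500
base radius r_b = r_p·cos α = 144.946500·cos 21.115° = 135.214684
roll angle φ = 24.413° = 0.42608723 rad
x = r_b·(cos φ + φ·sin φ) = 146.937319
y = r_b·(sin φ − φ·cos φ) = 3.423678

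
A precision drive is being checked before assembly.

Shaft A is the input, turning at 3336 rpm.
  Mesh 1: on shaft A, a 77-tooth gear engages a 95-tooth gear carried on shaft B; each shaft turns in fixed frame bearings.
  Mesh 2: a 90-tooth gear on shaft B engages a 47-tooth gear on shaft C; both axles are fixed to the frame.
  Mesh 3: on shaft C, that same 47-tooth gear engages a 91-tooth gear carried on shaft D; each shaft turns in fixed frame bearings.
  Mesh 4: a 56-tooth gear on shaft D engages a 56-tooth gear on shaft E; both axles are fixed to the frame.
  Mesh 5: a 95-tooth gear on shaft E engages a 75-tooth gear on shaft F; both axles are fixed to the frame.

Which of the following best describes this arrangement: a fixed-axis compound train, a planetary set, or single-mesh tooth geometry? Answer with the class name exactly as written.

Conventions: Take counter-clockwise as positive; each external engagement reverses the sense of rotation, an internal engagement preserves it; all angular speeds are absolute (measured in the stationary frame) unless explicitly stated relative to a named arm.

fixed-axis compound train

class = fixed-axis compound train [5 meshes; 5 ratios multiply, 5 sense flips]
classification: fixed-axis compound train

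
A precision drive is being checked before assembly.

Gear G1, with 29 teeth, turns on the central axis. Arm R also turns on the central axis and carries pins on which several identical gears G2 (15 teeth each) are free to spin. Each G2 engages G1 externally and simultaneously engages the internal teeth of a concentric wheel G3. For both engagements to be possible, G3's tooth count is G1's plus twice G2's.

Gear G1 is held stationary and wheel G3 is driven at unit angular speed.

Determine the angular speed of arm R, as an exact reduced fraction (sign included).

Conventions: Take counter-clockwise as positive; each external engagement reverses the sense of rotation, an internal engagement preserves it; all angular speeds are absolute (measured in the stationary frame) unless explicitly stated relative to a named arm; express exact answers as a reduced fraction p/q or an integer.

planetary set (29T centre, 15T on arm, 59T internal) — Willis relation
ring teeth: 29 + 2·15 = 59
29(ω_sun−ω_arm) = −59(ω_ring−ω_arm),  ω_sun = 0, ω_ring = 1
29(0−ω_arm) = −59(1−ω_arm)  ⇒  88·ω_arm = 59  ⇒  ω_arm = 59/88
exact speed ratio = 59/88

59/88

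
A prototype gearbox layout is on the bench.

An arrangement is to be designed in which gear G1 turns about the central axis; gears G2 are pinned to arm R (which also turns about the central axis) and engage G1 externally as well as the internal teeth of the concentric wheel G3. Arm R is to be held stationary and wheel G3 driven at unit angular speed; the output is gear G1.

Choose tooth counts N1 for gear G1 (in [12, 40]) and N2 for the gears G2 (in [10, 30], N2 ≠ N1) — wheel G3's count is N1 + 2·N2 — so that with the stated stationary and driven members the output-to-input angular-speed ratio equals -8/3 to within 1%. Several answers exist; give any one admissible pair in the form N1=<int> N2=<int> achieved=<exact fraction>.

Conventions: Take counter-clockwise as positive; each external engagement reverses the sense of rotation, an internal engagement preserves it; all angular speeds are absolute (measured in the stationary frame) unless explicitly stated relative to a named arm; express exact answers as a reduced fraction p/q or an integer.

N1=12 N2=10 achieved=-8/3

planetary set to be sized for -8/3 (Willis relation)
Willis with ω_arm = 0: ω_sun/ω_ring = −N3/N1; set equal to -8/3  ⇒  N3/N1 = −(-8/3) = 8/3
N3 = N1 + 2·N2  ⇒  N2/N1 = (N3/N1 − 1)/2 = (8/3 − 1)/2 = 5/6
smallest multiple with N1 ≥ 12 and N2 ≥ 10: k = 2  ⇒  N1 = 2·6 = 12, N2 = 2·5 = 10 (N1 ≤ 40, N2 ≤ 30, N2 ≠ N1 ✓), N3 = 12 + 2·10 = 32
check: −N3/N1 with N1 = 12, N3 = 32 gives -8/3; |achieved − target| = 0 ≤ 2/75 ✓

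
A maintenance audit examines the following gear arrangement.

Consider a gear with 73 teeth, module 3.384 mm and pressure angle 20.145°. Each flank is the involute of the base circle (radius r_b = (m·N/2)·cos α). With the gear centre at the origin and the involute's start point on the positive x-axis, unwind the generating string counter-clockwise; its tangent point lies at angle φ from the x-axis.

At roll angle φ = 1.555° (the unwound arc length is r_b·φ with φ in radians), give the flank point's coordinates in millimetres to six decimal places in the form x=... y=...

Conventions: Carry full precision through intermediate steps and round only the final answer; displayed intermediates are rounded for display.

x=116.002490 y=0.000773

class = single-mesh tooth geometry [base-circle involute, m = 3.384, 73T]
pitch radius r_p = m·N/2 = 3.384·73/2 = 123.516000
base radius r_b = r_p·cos α = 123.516000·cos 20.145° = 115.959792
roll angle φ = 1.555° = 0.02713987 rad
x = r_b·(cos φ + φ·sin φ) = 116.002490
y = r_b·(sin φ − φ·cos φ) = 0.000773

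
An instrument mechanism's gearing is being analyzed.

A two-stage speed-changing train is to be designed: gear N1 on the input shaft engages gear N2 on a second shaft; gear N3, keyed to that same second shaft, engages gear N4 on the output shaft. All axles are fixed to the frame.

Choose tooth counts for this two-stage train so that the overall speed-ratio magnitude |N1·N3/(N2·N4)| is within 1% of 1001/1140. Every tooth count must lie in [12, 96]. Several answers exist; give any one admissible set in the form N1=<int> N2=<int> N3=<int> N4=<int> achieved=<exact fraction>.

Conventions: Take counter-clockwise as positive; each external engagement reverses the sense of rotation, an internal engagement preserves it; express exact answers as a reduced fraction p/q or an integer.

2-stage fixed-axis compound train for ratio 1001/1140
target = 1001/1140 in lowest terms: an exact hit needs N1·N3 = k·1001 and N2·N4 = k·1140 for one integer k, every count in [12, 96]; additionally prefer no 1:1 stage (N1 ≠ N2, N3 ≠ N4)
k = 1: N1·N3 = 1001 = 13·77, N2·N4 = 1140 = 12·95
achieved = 13·77/(12·95) = 1001/1140; |achieved − target| = 0 ≤ 1001/114000 ✓

N1=13 N2=12 N3=77 N4=95 achieved=1001/1140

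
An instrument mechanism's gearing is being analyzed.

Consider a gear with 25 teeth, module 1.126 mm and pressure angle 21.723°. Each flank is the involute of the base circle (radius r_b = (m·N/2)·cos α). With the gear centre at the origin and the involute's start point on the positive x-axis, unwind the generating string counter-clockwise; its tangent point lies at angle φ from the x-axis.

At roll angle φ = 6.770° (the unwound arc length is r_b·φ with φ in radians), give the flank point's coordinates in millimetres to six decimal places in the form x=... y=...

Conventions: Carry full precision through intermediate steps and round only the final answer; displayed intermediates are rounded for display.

recognized (one wheel, involute flank): single-mesh tooth geometry, m = 1.126, N = 25
pitch radius r_p = m·N/2 = 1.126·25/2 = 14.075000
base radius r_b = r_p·cos α = 14.075000·cos 21.723° = 13.075451
roll angle φ = 6.770° = 0.11815879 rad
x = r_b·(cos φ + φ·sin φ) = 13.166409
y = r_b·(sin φ − φ·cos φ) = 0.007180

x=13.166409 y=0.007180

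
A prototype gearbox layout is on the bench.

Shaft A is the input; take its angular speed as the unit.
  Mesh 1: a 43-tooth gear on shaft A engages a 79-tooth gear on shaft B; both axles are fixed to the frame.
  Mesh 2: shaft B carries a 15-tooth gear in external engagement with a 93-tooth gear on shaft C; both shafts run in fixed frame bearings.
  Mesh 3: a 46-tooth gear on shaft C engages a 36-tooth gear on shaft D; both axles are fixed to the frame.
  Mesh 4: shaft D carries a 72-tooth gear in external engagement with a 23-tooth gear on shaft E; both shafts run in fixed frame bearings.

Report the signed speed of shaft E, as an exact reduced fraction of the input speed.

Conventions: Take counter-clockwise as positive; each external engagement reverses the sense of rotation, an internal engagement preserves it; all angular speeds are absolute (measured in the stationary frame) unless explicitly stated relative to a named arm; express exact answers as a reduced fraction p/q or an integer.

4-mesh fixed-axis compound train (all bearings frame-fixed)
mesh 1 [43T→79T]: |ω|/ω_in = 1×43/79 = 43/79, sense flips to −
mesh 2 [15T→93T]: |ω|/ω_in = (43/79)×15/93 = 215/2449, sense flips to +
mesh 3 [46T→36T]: |ω|/ω_in = (215/2449)×46/36 = 4945/44082, sense flips to −
mesh 4 [72T→23T]: |ω|/ω_in = (4945/44082)×72/23 = 860/2449, sense flips to +
signed output speed (× input speed) = 860/2449

860/2449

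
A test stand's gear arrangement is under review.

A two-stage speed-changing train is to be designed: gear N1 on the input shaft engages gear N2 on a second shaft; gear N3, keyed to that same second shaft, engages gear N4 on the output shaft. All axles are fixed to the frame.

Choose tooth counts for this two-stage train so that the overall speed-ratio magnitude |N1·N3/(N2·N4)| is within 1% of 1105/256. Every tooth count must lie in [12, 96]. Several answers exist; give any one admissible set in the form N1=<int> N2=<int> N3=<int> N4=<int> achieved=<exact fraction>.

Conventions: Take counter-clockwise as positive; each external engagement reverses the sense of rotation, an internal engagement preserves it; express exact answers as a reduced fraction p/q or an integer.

class = fixed-axis compound train [2-stage, 1105/256 wanted]
target = 1105/256 in lowest terms: an exact hit needs N1·N3 = k·1105 and N2·N4 = k·256 for one integer k, every count in [12, 96]; additionally prefer no 1:1 stage (N1 ≠ N2, N3 ≠ N4)
k = 1: N1·N3 = 1105 = 13·85, N2·N4 = 256 = 16·16
achieved = 13·85/(16·16) = 1105/256; |achieved − target| = 0 ≤ 221/5120 ✓

N1=13 N2=16 N3=85 N4=16 achieved=1105/256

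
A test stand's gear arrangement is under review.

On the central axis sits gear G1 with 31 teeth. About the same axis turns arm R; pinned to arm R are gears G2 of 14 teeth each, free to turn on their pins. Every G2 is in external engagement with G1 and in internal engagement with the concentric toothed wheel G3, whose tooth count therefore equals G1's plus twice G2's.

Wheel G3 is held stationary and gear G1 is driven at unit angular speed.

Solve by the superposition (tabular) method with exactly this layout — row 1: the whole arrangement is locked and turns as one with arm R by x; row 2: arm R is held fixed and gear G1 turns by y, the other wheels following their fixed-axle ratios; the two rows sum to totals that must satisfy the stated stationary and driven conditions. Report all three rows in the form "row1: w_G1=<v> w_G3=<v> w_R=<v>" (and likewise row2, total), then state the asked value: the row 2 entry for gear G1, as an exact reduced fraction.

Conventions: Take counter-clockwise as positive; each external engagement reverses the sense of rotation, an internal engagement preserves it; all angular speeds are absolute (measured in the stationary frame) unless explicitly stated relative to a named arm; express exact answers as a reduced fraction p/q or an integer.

row1: w_G1=31/90 w_G3=31/90 w_R=31/90
row2: w_G1=59/90 w_G3=-31/90 w_R=0
total: w_G1=1 w_G3=0 w_R=31/90
asked value: 59/90

recognized (axles ride arm R): planetary set, 31/14/59 teeth
row 1 — lock + rotate with arm: ω_sun = ω_ring = ω_arm = x
row 2 — arm fixed, fixed-axis ratios: sun y, ring −(31/59)·y, arm 0
boundary: total ω_ring = x − (31/59)·y = 0 and total ω_sun = x + y = 1  ⇒  y = 59/90, x = 31/90
row 2 ring = −(31/59)·59/90 = -31/90
totals (row 1 + row 2): sun 31/90 + 59/90 = 1, ring 31/90 + (-31/90) = 0, arm 31/90 + 0 = 31/90
asked cell (row2, sun) = 59/90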